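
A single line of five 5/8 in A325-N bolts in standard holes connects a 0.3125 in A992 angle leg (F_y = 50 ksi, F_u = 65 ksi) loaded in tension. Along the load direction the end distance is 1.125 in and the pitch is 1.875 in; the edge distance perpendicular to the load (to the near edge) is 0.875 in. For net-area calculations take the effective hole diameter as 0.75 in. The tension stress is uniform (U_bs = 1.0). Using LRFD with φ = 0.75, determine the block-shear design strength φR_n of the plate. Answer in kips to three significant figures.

55.6 kips

Shear plane L_v = 1.125 + 4·1.875 = 8.625 in; A_gv = 8.625 × 0.3125 = 2.695 in².
A_nv = (8.625 − 4.5·0.75) × 0.3125 = 1.641 in².
A_nt = (0.875 − 0.5·0.75) × 0.3125 = 0.1562 in².
0.6 F_u A_nv = 63.98 kips; 0.6 F_y A_gv = 80.86 kips → shear rupture governs the shear term.
R_n = 63.98 + 1.0 × 65 × 0.1562 = 74.14 kips.
Design strength φR_n = 0.75 × 74.14 = 55.6 kips.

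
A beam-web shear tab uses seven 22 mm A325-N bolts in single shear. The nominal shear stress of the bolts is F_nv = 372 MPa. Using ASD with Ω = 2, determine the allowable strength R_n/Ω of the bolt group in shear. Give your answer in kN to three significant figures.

A_b = π × 22² / 4 = 380.1 mm².
R_n = F_nv · A_b · n · n_s = 372 × 380.1 × 7 × 1 / 1000 = 989.9 kN.
Allowable strength R_n/Ω = 989.9 / 2 = 495 kN.

495 kN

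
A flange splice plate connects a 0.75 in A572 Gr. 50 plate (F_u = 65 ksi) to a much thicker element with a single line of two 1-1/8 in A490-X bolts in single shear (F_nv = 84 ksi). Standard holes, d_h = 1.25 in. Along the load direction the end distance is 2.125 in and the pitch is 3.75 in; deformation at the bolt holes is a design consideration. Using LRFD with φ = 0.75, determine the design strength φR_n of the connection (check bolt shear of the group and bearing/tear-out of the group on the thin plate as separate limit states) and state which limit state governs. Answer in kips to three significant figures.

125 kips (bolt shear governs)

Bolt shear: A_b = π·1.125²/4 = 0.994 in²; R_n = 84 × 0.994 × 2 × 1 = 167 kips → 0.75 × 167 = 125 kips.
Bearing (1.2 l_c t F_u ≤ 2.4 d t F_u): upper limit = 2.4·1.125·0.75·65 = 131.6 kips.
  Edge l_c = 2.125 − 1.25/2 = 1.5 → r_n = 87.75 kips; interior l_c = 3.75 − 1.25 = 2.5 → r_n = 131.6 kips.
  R_n,bearing = 1·87.75 + 1·131.6 = 219.4 kips → 0.75 × 219.4 = 165 kips.
Bolt shear governs: 125 kips.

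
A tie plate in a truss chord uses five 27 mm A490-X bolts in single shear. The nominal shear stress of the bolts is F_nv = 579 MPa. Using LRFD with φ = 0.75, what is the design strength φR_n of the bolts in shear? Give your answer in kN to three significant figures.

1240 kN

A_b = π × 27² / 4 = 572.6 mm².
R_n = F_nv · A_b · n · n_s = 579 × 572.6 × 5 × 1 / 1000 = 1658 kN.
Design strength φR_n = 0.75 × 1658 = 1240 kN.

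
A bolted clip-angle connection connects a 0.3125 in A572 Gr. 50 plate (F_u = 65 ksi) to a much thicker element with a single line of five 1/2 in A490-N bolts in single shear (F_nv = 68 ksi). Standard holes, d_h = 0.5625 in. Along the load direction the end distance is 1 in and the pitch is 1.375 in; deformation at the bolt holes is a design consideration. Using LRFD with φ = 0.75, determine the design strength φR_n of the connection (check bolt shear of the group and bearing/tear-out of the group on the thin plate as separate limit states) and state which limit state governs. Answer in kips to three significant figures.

50.1 kips (bolt shear governs)

Bolt shear: A_b = π·0.5²/4 = 0.1963 in²; R_n = 68 × 0.1963 × 5 × 1 = 66.76 kips → 0.75 × 66.76 = 50.1 kips.
Bearing (1.2 l_c t F_u ≤ 2.4 d t F_u): upper limit = 2.4·0.5·0.3125·65 = 24.38 kips.
  Edge l_c = 1 − 0.5625/2 = 0.7188 → r_n = 17.52 kips; interior l_c = 1.375 − 0.5625 = 0.8125 → r_n = 19.8 kips.
  R_n,bearing = 1·17.52 + 4·19.8 = 96.74 kips → 0.75 × 96.74 = 72.6 kips.
Bolt shear governs: 50.1 kips.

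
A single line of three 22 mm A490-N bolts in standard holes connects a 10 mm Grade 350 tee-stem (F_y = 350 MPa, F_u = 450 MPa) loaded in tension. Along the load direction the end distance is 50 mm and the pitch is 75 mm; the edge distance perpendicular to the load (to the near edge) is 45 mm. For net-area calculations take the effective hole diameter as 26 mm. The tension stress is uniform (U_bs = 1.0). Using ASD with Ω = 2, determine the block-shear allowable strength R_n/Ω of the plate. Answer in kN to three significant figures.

Shear plane L_v = 50 + 2·75 = 200 mm; A_gv = 200 × 10 = 2000 mm².
A_nv = (200 − 2.5·26) × 10 = 1350 mm².
A_nt = (45 − 0.5·26) × 10 = 320 mm².
0.6 F_u A_nv = 364.5 kN; 0.6 F_y A_gv = 420 kN → shear rupture governs the shear term.
R_n = 364.5 + 1.0 × 450 × 320 / 1000 = 508.5 kN.
Allowable strength R_n/Ω = 508.5 / 2 = 254 kN.

254 kN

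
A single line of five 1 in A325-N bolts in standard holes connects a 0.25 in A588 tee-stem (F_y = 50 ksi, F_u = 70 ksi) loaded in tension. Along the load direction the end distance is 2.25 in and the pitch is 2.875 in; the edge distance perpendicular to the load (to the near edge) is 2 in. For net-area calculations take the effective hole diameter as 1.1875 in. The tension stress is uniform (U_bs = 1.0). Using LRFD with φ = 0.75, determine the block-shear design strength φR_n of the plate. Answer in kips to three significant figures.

84.7 kips

Shear plane L_v = 2.25 + 4·2.875 = 13.75 in; A_gv = 13.75 × 0.25 = 3.438 in².
A_nv = (13.75 − 4.5·1.1875) × 0.25 = 2.102 in².
A_nt = (2 − 0.5·1.1875) × 0.25 = 0.3516 in².
0.6 F_u A_nv = 88.27 kips; 0.6 F_y A_gv = 103.1 kips → shear rupture governs the shear term.
R_n = 88.27 + 1.0 × 70 × 0.3516 = 112.9 kips.
Design strength φR_n = 0.75 × 112.9 = 84.7 kips.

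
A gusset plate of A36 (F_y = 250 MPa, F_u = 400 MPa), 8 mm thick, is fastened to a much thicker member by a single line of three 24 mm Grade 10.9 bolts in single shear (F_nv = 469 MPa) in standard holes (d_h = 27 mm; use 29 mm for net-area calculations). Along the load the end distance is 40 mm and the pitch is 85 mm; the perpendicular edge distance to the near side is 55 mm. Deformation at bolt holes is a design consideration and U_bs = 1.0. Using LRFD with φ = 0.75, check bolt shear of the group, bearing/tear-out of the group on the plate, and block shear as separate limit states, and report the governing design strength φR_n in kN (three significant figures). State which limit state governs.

286 kN (block shear governs)

Bolt shear: A_b = π·24²/4 = 452.4 mm²; R_n = 469 × 452.4 × 3 × 1 / 1000 = 636.5 kN → 0.75 × 636.5 = 477 kN.
Bearing: edge l_c = 26.5, r_n = 101.8 kN; interior l_c = 58, r_n = 184.3 kN; R_n = 101.8 + 2·184.3 = 470.4 kN → 353 kN.
Block shear: A_gv = 1680, A_nv = 1100, A_nt = 324 mm²; R_n = min(0.6F_uA_nv, 0.6F_yA_gv) + U_bs·F_u·A_nt = 381.6 kN → 286 kN.
Block shear governs: 286 kN.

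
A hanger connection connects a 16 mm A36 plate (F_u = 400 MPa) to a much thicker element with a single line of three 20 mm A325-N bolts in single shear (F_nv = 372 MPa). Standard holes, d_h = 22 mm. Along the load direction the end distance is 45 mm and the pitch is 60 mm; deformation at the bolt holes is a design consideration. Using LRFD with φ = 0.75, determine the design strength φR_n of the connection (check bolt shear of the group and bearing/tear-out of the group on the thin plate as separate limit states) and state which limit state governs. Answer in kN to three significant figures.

263 kN (bolt shear governs)

Bolt shear: A_b = π·20²/4 = 314.2 mm²; R_n = 372 × 314.2 × 3 × 1 / 1000 = 350.6 kN → 0.75 × 350.6 = 263 kN.
Bearing (1.2 l_c t F_u ≤ 2.4 d t F_u): upper limit = 2.4·20·16·400 / 1000 = 307.2 kN.
  Edge l_c = 45 − 22/2 = 34 → r_n = 261.1 kN; interior l_c = 60 − 22 = 38 → r_n = 291.8 kN.
  R_n,bearing = 1·261.1 + 2·291.8 = 844.8 kN → 0.75 × 844.8 = 634 kN.
Bolt shear governs: 263 kN.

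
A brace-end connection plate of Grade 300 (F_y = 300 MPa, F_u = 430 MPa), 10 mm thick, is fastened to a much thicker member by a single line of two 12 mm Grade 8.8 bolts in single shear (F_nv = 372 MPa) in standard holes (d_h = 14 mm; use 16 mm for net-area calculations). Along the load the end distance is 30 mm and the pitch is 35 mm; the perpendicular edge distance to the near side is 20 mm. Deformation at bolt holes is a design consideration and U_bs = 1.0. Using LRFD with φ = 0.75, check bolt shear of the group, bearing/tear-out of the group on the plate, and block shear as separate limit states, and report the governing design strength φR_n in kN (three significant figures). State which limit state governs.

63.1 kN (bolt shear governs)

Bolt shear: A_b = π·12²/4 = 113.1 mm²; R_n = 372 × 113.1 × 2 × 1 / 1000 = 84.14 kN → 0.75 × 84.14 = 63.1 kN.
Bearing: edge l_c = 23, r_n = 118.7 kN; interior l_c = 21, r_n = 108.4 kN; R_n = 118.7 + 1·108.4 = 227 kN → 170 kN.
Block shear: A_gv = 650, A_nv = 410, A_nt = 120 mm²; R_n = min(0.6F_uA_nv, 0.6F_yA_gv) + U_bs·F_u·A_nt = 157.4 kN → 118 kN.
Bolt shear governs: 63.1 kN.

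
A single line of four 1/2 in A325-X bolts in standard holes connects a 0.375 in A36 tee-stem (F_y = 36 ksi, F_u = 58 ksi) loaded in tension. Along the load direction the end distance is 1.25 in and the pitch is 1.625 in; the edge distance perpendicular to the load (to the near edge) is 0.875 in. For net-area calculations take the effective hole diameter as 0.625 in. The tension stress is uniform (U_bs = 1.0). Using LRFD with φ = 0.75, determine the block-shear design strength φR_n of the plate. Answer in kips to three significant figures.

Shear plane L_v = 1.25 + 3·1.625 = 6.125 in; A_gv = 6.125 × 0.375 = 2.297 in².
A_nv = (6.125 − 3.5·0.625) × 0.375 = 1.477 in².
A_nt = (0.875 − 0.5·0.625) × 0.375 = 0.2109 in².
0.6 F_u A_nv = 51.38 kips; 0.6 F_y A_gv = 49.61 kips → shear yielding governs the shear term.
R_n = 49.61 + 1.0 × 58 × 0.2109 = 61.85 kips.
Design strength φR_n = 0.75 × 61.85 = 46.4 kips.

46.4 kips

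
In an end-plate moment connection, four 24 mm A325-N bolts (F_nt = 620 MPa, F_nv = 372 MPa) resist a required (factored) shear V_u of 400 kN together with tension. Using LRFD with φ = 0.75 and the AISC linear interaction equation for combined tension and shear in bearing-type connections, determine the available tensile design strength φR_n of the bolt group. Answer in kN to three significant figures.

A_b = π·24²/4 = 452.4 mm²; f_rv = 400 × 1000 / (4 × 452.4) = 221 MPa.
F'_nt = 1.3 F_nt − (F_nt / φF_nv) f_rv = 1.3·620 − (620/(0.75·372))·221 = 314.8 MPa, capped at F_nt → F'_nt = 314.8 MPa.
R_n = F'_nt · A_b · n = 314.8 × 452.4 × 4 / 1000 = 569.6 kN.
Design strength φR_n = 0.75 × 569.6 = 427 kN.

427 kN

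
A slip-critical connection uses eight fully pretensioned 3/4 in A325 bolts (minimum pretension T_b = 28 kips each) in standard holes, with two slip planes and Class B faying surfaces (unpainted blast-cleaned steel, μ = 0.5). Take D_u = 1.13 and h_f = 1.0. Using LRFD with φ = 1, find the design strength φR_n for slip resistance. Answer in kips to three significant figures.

R_n = μ · D_u · h_f · T_b · n_s · n_b = 0.5 × 1.13 × 1.0 × 28 × 2 × 8 = 253.1 kips.
Design strength φR_n = 1 × 253.1 = 253 kips.

253 kips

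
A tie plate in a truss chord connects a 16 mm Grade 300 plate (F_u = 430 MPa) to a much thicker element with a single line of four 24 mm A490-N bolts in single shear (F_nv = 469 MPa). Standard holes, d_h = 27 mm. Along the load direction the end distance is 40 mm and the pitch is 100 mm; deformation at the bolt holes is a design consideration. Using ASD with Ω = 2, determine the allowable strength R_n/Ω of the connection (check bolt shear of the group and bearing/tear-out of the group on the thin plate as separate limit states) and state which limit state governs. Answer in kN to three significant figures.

424 kN (bolt shear governs)

Bolt shear: A_b = π·24²/4 = 452.4 mm²; R_n = 469 × 452.4 × 4 × 1 / 1000 = 848.7 kN → 848.7 / 2 = 424 kN.
Bearing (1.2 l_c t F_u ≤ 2.4 d t F_u): upper limit = 2.4·24·16·430 / 1000 = 396.3 kN.
  Edge l_c = 40 − 27/2 = 26.5 → r_n = 218.8 kN; interior l_c = 100 − 27 = 73 → r_n = 396.3 kN.
  R_n,bearing = 1·218.8 + 3·396.3 = 1408 kN → 1408 / 2 = 704 kN.
Bolt shear governs: 424 kN.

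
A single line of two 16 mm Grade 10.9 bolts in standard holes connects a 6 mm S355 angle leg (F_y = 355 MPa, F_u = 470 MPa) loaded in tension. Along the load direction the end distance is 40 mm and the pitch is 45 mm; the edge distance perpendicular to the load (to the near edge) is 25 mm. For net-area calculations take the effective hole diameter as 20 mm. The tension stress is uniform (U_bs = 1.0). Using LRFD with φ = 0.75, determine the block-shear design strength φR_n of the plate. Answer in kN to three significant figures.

Shear plane L_v = 40 + 1·45 = 85 mm; A_gv = 85 × 6 = 510 mm².
A_nv = (85 − 1.5·20) × 6 = 330 mm².
A_nt = (25 − 0.5·20) × 6 = 90 mm².
0.6 F_u A_nv = 93.06 kN; 0.6 F_y A_gv = 108.6 kN → shear rupture governs the shear term.
R_n = 93.06 + 1.0 × 470 × 90 / 1000 = 135.4 kN.
Design strength φR_n = 0.75 × 135.4 = 102 kN.

102 kN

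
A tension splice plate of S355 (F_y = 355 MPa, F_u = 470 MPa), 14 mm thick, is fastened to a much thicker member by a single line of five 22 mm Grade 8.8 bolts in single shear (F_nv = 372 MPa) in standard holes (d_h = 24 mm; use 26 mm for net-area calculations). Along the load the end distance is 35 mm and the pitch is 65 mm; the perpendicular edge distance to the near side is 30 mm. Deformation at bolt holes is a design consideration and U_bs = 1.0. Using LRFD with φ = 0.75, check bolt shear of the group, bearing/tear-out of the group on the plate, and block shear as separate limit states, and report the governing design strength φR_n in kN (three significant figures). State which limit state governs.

Bolt shear: A_b = π·22²/4 = 380.1 mm²; R_n = 372 × 380.1 × 5 × 1 / 1000 = 707 kN → 0.75 × 707 = 530 kN.
Bearing: edge l_c = 23, r_n = 181.6 kN; interior l_c = 41, r_n = 323.7 kN; R_n = 181.6 + 4·323.7 = 1477 kN → 1110 kN.
Block shear: A_gv = 4130, A_nv = 2492, A_nt = 238 mm²; R_n = min(0.6F_uA_nv, 0.6F_yA_gv) + U_bs·F_u·A_nt = 814.6 kN → 611 kN.
Bolt shear governs: 530 kN.

530 kN (bolt shear governs)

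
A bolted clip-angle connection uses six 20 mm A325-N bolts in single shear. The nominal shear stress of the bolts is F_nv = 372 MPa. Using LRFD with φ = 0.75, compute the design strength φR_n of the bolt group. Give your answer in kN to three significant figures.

A_b = π × 20² / 4 = 314.2 mm².
R_n = F_nv · A_b · n · n_s = 372 × 314.2 × 6 × 1 / 1000 = 701.2 kN.
Design strength φR_n = 0.75 × 701.2 = 526 kN.

526 kN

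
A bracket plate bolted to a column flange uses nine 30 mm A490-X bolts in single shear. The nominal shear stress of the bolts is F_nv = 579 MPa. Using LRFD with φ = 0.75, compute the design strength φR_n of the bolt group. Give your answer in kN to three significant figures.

2760 kN

A_b = π × 30² / 4 = 706.9 mm².
R_n = F_nv · A_b · n · n_s = 579 × 706.9 × 9 × 1 / 1000 = 3683 kN.
Design strength φR_n = 0.75 × 3683 = 2760 kN.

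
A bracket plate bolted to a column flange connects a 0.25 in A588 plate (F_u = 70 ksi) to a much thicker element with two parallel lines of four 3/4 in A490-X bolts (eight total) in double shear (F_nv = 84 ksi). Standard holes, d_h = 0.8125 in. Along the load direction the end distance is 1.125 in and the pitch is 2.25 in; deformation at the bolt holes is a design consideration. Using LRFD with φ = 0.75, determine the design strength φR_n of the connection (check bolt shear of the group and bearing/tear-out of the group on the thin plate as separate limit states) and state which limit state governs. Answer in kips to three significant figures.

Bolt shear: A_b = π·0.75²/4 = 0.4418 in²; R_n = 84 × 0.4418 × 8 × 2 = 593.8 kips → 0.75 × 593.8 = 445 kips.
Bearing (1.2 l_c t F_u ≤ 2.4 d t F_u): upper limit = 2.4·0.75·0.25·70 = 31.5 kips.
  Edge l_c = 1.125 − 0.8125/2 = 0.7188 → r_n = 15.09 kips; interior l_c = 2.25 − 0.8125 = 1.438 → r_n = 30.19 kips.
  R_n,bearing = 2·15.09 + 6·30.19 = 211.3 kips → 0.75 × 211.3 = 158 kips.
Bearing governs: 158 kips.

158 kips (bearing governs)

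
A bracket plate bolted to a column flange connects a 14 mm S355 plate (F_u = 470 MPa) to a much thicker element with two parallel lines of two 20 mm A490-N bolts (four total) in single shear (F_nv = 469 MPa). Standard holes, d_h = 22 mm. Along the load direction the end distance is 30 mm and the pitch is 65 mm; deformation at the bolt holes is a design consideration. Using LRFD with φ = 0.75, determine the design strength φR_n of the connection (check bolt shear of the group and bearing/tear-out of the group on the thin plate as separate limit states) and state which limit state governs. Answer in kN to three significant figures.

Bolt shear: A_b = π·20²/4 = 314.2 mm²; R_n = 469 × 314.2 × 4 × 1 / 1000 = 589.4 kN → 0.75 × 589.4 = 442 kN.
Bearing (1.2 l_c t F_u ≤ 2.4 d t F_u): upper limit = 2.4·20·14·470 / 1000 = 315.8 kN.
  Edge l_c = 30 − 22/2 = 19 → r_n = 150 kN; interior l_c = 65 − 22 = 43 → r_n = 315.8 kN.
  R_n,bearing = 2·150 + 2·315.8 = 931.7 kN → 0.75 × 931.7 = 699 kN.
Bolt shear governs: 442 kN.

442 kN (bolt shear governs)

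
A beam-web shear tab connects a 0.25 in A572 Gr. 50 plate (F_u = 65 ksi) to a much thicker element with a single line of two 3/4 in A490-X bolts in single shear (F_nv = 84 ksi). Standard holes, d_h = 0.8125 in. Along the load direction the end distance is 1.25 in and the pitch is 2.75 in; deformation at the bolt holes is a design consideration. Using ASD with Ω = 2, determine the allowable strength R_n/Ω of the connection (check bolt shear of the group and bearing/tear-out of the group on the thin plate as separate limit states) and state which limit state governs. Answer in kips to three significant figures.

Bolt shear: A_b = π·0.75²/4 = 0.4418 in²; R_n = 84 × 0.4418 × 2 × 1 = 74.22 kips → 74.22 / 2 = 37.1 kips.
Bearing (1.2 l_c t F_u ≤ 2.4 d t F_u): upper limit = 2.4·0.75·0.25·65 = 29.25 kips.
  Edge l_c = 1.25 − 0.8125/2 = 0.8438 → r_n = 16.45 kips; interior l_c = 2.75 − 0.8125 = 1.938 → r_n = 29.25 kips.
  R_n,bearing = 1·16.45 + 1·29.25 = 45.7 kips → 45.7 / 2 = 22.9 kips.
Bearing governs: 22.9 kips.

22.9 kips (bearing governs)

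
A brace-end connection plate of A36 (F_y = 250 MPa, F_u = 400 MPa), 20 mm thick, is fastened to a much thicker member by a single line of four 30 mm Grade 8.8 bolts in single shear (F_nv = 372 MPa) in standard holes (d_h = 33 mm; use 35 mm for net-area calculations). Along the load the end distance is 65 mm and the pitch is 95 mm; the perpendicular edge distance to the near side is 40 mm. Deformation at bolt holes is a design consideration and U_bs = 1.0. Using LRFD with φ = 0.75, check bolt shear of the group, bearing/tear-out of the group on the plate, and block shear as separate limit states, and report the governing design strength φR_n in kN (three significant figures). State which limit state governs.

Bolt shear: A_b = π·30²/4 = 706.9 mm²; R_n = 372 × 706.9 × 4 × 1 / 1000 = 1052 kN → 0.75 × 1052 = 789 kN.
Bearing: edge l_c = 48.5, r_n = 465.6 kN; interior l_c = 62, r_n = 576 kN; R_n = 465.6 + 3·576 = 2194 kN → 1650 kN.
Block shear: A_gv = 7000, A_nv = 4550, A_nt = 450 mm²; R_n = min(0.6F_uA_nv, 0.6F_yA_gv) + U_bs·F_u·A_nt = 1230 kN → 922 kN.
Bolt shear governs: 789 kN.

789 kN (bolt shear governs)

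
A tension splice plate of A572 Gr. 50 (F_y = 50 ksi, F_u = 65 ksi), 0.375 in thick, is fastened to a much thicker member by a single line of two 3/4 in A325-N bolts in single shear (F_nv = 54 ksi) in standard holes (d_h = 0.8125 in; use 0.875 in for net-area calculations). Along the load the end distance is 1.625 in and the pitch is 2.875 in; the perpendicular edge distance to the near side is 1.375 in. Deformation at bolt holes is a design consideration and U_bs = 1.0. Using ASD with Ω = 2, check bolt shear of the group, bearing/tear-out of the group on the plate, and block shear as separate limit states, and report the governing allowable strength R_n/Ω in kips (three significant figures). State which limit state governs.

23.9 kips (bolt shear governs)

Bolt shear: A_b = π·0.75²/4 = 0.4418 in²; R_n = 54 × 0.4418 × 2 × 1 = 47.71 kips → 47.71 / 2 = 23.9 kips.
Bearing: edge l_c = 1.219, r_n = 35.65 kips; interior l_c = 2.062, r_n = 43.87 kips; R_n = 35.65 + 1·43.87 = 79.52 kips → 39.8 kips.
Block shear: A_gv = 1.688, A_nv = 1.195, A_nt = 0.3516 in²; R_n = min(0.6F_uA_nv, 0.6F_yA_gv) + U_bs·F_u·A_nt = 69.47 kips → 34.7 kips.
Bolt shear governs: 23.9 kips.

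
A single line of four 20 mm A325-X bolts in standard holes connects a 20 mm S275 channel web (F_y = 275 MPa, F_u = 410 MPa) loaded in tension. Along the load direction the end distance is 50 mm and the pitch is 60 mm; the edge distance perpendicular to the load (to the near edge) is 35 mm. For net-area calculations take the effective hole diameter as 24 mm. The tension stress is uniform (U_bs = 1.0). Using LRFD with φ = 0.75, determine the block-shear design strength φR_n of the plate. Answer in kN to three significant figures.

Shear plane L_v = 50 + 3·60 = 230 mm; A_gv = 230 × 20 = 4600 mm².
A_nv = (230 − 3.5·24) × 20 = 2920 mm².
A_nt = (35 − 0.5·24) × 20 = 460 mm².
0.6 F_u A_nv = 718.3 kN; 0.6 F_y A_gv = 759 kN → shear rupture governs the shear term.
R_n = 718.3 + 1.0 × 410 × 460 / 1000 = 906.9 kN.
Design strength φR_n = 0.75 × 906.9 = 680 kN.

680 kN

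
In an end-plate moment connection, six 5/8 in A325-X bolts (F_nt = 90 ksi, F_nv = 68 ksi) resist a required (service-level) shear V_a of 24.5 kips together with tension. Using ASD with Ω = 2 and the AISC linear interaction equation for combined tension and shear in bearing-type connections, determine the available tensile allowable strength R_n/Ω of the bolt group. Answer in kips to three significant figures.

A_b = π·0.625²/4 = 0.3068 in²; f_rv = 24.5 / (6 × 0.3068) = 13.31 ksi.
F'_nt = 1.3 F_nt − (Ω F_nt / F_nv) f_rv = 1.3·90 − (2·90/68)·13.31 = 81.77 ksi, capped at F_nt → F'_nt = 81.77 ksi.
R_n = F'_nt · A_b · n = 81.77 × 0.3068 × 6 = 150.5 kips.
Allowable strength R_n/Ω = 150.5 / 2 = 75.3 kips.

75.3 kips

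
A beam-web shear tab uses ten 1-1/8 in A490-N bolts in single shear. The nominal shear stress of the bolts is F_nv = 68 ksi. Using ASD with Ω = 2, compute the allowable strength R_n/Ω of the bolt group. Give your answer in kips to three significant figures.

338 kips

A_b = π × 1.125² / 4 = 0.994 in².
R_n = F_nv · A_b · n · n_s = 68 × 0.994 × 10 × 1 = 675.9 kips.
Allowable strength R_n/Ω = 675.9 / 2 = 338 kips.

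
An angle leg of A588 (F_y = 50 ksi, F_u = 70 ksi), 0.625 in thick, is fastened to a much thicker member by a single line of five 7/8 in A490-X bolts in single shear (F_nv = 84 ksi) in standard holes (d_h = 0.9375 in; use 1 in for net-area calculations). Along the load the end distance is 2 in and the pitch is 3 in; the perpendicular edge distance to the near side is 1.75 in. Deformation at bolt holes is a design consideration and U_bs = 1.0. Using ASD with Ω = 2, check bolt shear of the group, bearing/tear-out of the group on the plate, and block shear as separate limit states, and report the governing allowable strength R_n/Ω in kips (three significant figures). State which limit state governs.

Bolt shear: A_b = π·0.875²/4 = 0.6013 in²; R_n = 84 × 0.6013 × 5 × 1 = 252.6 kips → 252.6 / 2 = 126 kips.
Bearing: edge l_c = 1.531, r_n = 80.39 kips; interior l_c = 2.062, r_n = 91.88 kips; R_n = 80.39 + 4·91.88 = 447.9 kips → 224 kips.
Block shear: A_gv = 8.75, A_nv = 5.938, A_nt = 0.7812 in²; R_n = min(0.6F_uA_nv, 0.6F_yA_gv) + U_bs·F_u·A_nt = 304.1 kips → 152 kips.
Bolt shear governs: 126 kips.

126 kips (bolt shear governs)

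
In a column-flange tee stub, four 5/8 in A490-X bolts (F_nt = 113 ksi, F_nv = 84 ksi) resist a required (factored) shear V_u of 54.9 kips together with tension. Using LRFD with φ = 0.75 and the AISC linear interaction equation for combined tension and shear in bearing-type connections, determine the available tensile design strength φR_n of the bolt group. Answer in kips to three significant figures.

A_b = π·0.625²/4 = 0.3068 in²; f_rv = 54.9 / (4 × 0.3068) = 44.74 ksi.
F'_nt = 1.3 F_nt − (F_nt / φF_nv) f_rv = 1.3·113 − (113/(0.75·84))·44.74 = 66.66 ksi, capped at F_nt → F'_nt = 66.66 ksi.
R_n = F'_nt · A_b · n = 66.66 × 0.3068 × 4 = 81.8 kips.
Design strength φR_n = 0.75 × 81.8 = 61.4 kips.

61.4 kips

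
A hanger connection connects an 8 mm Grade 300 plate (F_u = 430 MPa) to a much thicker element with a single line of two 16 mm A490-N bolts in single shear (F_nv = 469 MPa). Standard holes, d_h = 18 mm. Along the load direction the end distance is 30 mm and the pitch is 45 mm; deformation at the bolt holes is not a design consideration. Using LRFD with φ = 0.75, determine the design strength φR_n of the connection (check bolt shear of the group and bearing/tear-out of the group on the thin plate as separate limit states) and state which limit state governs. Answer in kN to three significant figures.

141 kN (bolt shear governs)

Bolt shear: A_b = π·16²/4 = 201.1 mm²; R_n = 469 × 201.1 × 2 × 1 / 1000 = 188.6 kN → 0.75 × 188.6 = 141 kN.
Bearing (1.5 l_c t F_u ≤ 3.0 d t F_u): upper limit = 3.0·16·8·430 / 1000 = 165.1 kN.
  Edge l_c = 30 − 18/2 = 21 → r_n = 108.4 kN; interior l_c = 45 − 18 = 27 → r_n = 139.3 kN.
  R_n,bearing = 1·108.4 + 1·139.3 = 247.7 kN → 0.75 × 247.7 = 186 kN.
Bolt shear governs: 141 kN.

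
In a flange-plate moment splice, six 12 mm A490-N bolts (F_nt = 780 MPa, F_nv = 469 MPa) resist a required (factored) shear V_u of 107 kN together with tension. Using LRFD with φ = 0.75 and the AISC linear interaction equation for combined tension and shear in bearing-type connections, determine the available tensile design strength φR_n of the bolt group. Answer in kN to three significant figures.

A_b = π·12²/4 = 113.1 mm²; f_rv = 107 × 1000 / (6 × 113.1) = 157.7 MPa.
F'_nt = 1.3 F_nt − (F_nt / φF_nv) f_rv = 1.3·780 − (780/(0.75·469))·157.7 = 664.3 MPa, capped at F_nt → F'_nt = 664.3 MPa.
R_n = F'_nt · A_b · n = 664.3 × 113.1 × 6 / 1000 = 450.8 kN.
Design strength φR_n = 0.75 × 450.8 = 338 kN.

338 kN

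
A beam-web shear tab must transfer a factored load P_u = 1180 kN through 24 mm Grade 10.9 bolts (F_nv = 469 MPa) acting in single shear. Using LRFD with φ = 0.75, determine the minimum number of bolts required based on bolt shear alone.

A_b = π·24²/4 = 452.4 mm².
Per-bolt design strength φR_n = 0.75 × 469 × 452.4 × 1 / 1000 = 159.1 kN.
n ≥ 1180 / 159.1 = 7.415 → use 8 bolts.

8 bolts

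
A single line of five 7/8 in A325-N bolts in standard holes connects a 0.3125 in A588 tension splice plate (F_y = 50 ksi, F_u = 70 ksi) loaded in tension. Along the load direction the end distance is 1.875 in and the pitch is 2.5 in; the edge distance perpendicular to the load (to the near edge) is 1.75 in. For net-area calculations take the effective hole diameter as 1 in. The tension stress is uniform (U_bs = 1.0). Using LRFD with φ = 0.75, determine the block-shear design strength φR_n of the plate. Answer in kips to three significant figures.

Shear plane L_v = 1.875 + 4·2.5 = 11.88 in; A_gv = 11.88 × 0.3125 = 3.711 in².
A_nv = (11.88 − 4.5·1) × 0.3125 = 2.305 in².
A_nt = (1.75 − 0.5·1) × 0.3125 = 0.3906 in².
0.6 F_u A_nv = 96.8 kips; 0.6 F_y A_gv = 111.3 kips → shear rupture governs the shear term.
R_n = 96.8 + 1.0 × 70 × 0.3906 = 124.1 kips.
Design strength φR_n = 0.75 × 124.1 = 93.1 kips.

93.1 kips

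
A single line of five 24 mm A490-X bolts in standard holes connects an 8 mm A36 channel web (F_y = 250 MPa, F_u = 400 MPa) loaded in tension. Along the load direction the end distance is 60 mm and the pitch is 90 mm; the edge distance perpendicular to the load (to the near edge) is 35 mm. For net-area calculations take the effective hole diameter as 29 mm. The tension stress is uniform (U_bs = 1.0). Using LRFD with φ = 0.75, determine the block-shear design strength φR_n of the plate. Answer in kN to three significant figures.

Shear plane L_v = 60 + 4·90 = 420 mm; A_gv = 420 × 8 = 3360 mm².
A_nv = (420 − 4.5·29) × 8 = 2316 mm².
A_nt = (35 − 0.5·29) × 8 = 164 mm².
0.6 F_u A_nv = 555.8 kN; 0.6 F_y A_gv = 504 kN → shear yielding governs the shear term.
R_n = 504 + 1.0 × 400 × 164 / 1000 = 569.6 kN.
Design strength φR_n = 0.75 × 569.6 = 427 kN.

427 kN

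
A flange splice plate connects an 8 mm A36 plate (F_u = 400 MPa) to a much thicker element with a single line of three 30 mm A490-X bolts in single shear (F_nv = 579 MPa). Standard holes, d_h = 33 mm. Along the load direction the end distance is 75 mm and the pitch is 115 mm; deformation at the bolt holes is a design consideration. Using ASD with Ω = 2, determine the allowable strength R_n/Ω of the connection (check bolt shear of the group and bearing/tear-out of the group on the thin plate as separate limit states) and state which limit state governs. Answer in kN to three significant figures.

Bolt shear: A_b = π·30²/4 = 706.9 mm²; R_n = 579 × 706.9 × 3 × 1 / 1000 = 1228 kN → 1228 / 2 = 614 kN.
Bearing (1.2 l_c t F_u ≤ 2.4 d t F_u): upper limit = 2.4·30·8·400 / 1000 = 230.4 kN.
  Edge l_c = 75 − 33/2 = 58.5 → r_n = 224.6 kN; interior l_c = 115 − 33 = 82 → r_n = 230.4 kN.
  R_n,bearing = 1·224.6 + 2·230.4 = 685.4 kN → 685.4 / 2 = 343 kN.
Bearing governs: 343 kN.

343 kN (bearing governs)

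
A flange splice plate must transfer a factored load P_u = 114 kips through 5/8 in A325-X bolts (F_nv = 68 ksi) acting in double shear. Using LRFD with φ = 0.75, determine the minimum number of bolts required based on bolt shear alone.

A_b = π·0.625²/4 = 0.3068 in².
Per-bolt design strength φR_n = 0.75 × 68 × 0.3068 × 2 = 31.29 kips.
n ≥ 114 / 31.29 = 3.643 → use 4 bolts.

4 bolts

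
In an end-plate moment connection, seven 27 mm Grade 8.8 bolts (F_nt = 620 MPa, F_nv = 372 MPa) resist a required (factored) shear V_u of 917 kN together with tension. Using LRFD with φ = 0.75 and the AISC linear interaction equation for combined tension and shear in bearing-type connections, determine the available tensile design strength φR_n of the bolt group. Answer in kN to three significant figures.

894 kN

A_b = π·27²/4 = 572.6 mm²; f_rv = 917 × 1000 / (7 × 572.6) = 228.8 MPa.
F'_nt = 1.3 F_nt − (F_nt / φF_nv) f_rv = 1.3·620 − (620/(0.75·372))·228.8 = 297.6 MPa, capped at F_nt → F'_nt = 297.6 MPa.
R_n = F'_nt · A_b · n = 297.6 × 572.6 × 7 / 1000 = 1193 kN.
Design strength φR_n = 0.75 × 1193 = 894 kN.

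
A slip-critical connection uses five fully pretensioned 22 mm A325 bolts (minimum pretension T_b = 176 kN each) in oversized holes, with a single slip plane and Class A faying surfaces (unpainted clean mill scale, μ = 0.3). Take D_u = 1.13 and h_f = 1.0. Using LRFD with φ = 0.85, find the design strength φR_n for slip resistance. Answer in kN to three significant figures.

254 kN

R_n = μ · D_u · h_f · T_b · n_s · n_b = 0.3 × 1.13 × 1.0 × 176 × 1 × 5 = 298.3 kN.
Design strength φR_n = 0.85 × 298.3 = 254 kN.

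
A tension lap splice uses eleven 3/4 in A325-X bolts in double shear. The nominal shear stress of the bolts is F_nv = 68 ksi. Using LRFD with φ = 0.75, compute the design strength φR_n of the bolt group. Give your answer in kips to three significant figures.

A_b = π × 0.75² / 4 = 0.4418 in².
R_n = F_nv · A_b · n · n_s = 68 × 0.4418 × 11 × 2 = 660.9 kips.
Design strength φR_n = 0.75 × 660.9 = 496 kips.

496 kips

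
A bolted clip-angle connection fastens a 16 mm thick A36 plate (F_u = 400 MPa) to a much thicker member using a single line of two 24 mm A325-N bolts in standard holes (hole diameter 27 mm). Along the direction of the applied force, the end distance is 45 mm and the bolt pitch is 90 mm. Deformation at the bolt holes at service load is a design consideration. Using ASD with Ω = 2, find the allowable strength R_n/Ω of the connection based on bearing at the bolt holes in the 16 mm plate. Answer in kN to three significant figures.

305 kN

Per bolt r_n = 1.2 l_c t F_u ≤ 2.4 d t F_u; upper limit = 2.4 × 24 × 16 × 400 / 1000 = 368.6 kN.
Edge bolt: l_c = 45 − 27/2 = 31.5 mm → 1.2 × 31.5 × 16 × 400 / 1000 = 241.9 → r_n = 241.9 kN.
Interior bolts: l_c = 90 − 27 = 63 mm → 1.2 × 63 × 16 × 400 / 1000 = 483.8 → r_n = 368.6 kN.
R_n = 1 × 241.9 + 1 × 368.6 = 610.6 kN.
Allowable strength R_n/Ω = 610.6 / 2 = 305 kN.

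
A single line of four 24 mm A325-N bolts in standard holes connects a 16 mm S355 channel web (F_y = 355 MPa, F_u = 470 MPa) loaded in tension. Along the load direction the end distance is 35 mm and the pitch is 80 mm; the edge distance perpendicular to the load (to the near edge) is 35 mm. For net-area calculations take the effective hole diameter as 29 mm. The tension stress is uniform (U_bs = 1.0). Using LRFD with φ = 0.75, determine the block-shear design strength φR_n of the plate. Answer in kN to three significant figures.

703 kN

Shear plane L_v = 35 + 3·80 = 275 mm; A_gv = 275 × 16 = 4400 mm².
A_nv = (275 − 3.5·29) × 16 = 2776 mm².
A_nt = (35 − 0.5·29) × 16 = 328 mm².
0.6 F_u A_nv = 782.8 kN; 0.6 F_y A_gv = 937.2 kN → shear rupture governs the shear term.
R_n = 782.8 + 1.0 × 470 × 328 / 1000 = 937 kN.
Design strength φR_n = 0.75 × 937 = 703 kN.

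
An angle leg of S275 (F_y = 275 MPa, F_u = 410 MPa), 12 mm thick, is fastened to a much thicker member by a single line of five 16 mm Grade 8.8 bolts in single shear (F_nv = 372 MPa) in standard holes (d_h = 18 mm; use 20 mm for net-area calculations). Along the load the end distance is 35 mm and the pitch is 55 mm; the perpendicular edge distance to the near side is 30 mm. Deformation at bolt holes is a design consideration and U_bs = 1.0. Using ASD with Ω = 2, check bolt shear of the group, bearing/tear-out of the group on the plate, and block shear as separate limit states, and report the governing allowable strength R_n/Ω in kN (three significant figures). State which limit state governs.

Bolt shear: A_b = π·16²/4 = 201.1 mm²; R_n = 372 × 201.1 × 5 × 1 / 1000 = 374 kN → 374 / 2 = 187 kN.
Bearing: edge l_c = 26, r_n = 153.5 kN; interior l_c = 37, r_n = 188.9 kN; R_n = 153.5 + 4·188.9 = 909.2 kN → 455 kN.
Block shear: A_gv = 3060, A_nv = 1980, A_nt = 240 mm²; R_n = min(0.6F_uA_nv, 0.6F_yA_gv) + U_bs·F_u·A_nt = 585.5 kN → 293 kN.
Bolt shear governs: 187 kN.

187 kN (bolt shear governs)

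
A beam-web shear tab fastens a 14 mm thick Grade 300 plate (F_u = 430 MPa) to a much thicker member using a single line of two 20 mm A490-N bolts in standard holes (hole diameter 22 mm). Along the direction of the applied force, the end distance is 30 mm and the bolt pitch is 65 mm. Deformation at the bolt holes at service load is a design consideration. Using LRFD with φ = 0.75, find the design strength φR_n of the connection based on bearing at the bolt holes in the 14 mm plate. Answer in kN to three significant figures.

Per bolt r_n = 1.2 l_c t F_u ≤ 2.4 d t F_u; upper limit = 2.4 × 20 × 14 × 430 / 1000 = 289 kN.
Edge bolt: l_c = 30 − 22/2 = 19 mm → 1.2 × 19 × 14 × 430 / 1000 = 137.3 → r_n = 137.3 kN.
Interior bolts: l_c = 65 − 22 = 43 mm → 1.2 × 43 × 14 × 430 / 1000 = 310.6 → r_n = 289 kN.
R_n = 1 × 137.3 + 1 × 289 = 426.2 kN.
Design strength φR_n = 0.75 × 426.2 = 320 kN.

320 kN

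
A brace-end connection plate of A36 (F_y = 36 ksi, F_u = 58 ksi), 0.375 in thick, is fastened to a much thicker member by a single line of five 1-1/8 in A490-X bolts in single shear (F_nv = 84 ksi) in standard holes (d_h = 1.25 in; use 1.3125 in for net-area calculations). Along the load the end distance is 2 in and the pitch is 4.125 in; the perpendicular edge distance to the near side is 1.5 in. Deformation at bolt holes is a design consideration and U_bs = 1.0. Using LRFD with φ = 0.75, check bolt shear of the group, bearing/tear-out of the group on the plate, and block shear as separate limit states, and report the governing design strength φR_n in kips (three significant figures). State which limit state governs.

Bolt shear: A_b = π·1.125²/4 = 0.994 in²; R_n = 84 × 0.994 × 5 × 1 = 417.5 kips → 0.75 × 417.5 = 313 kips.
Bearing: edge l_c = 1.375, r_n = 35.89 kips; interior l_c = 2.875, r_n = 58.72 kips; R_n = 35.89 + 4·58.72 = 270.8 kips → 203 kips.
Block shear: A_gv = 6.938, A_nv = 4.723, A_nt = 0.3164 in²; R_n = min(0.6F_uA_nv, 0.6F_yA_gv) + U_bs·F_u·A_nt = 168.2 kips → 126 kips.
Block shear governs: 126 kips.

126 kips (block shear governs)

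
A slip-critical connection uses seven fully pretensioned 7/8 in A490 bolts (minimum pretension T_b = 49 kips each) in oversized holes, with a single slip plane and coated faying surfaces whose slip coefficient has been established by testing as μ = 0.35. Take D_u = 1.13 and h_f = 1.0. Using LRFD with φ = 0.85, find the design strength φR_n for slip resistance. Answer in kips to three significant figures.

R_n = μ · D_u · h_f · T_b · n_s · n_b = 0.35 × 1.13 × 1.0 × 49 × 1 × 7 = 135.7 kips.
Design strength φR_n = 0.85 × 135.7 = 115 kips.

115 kips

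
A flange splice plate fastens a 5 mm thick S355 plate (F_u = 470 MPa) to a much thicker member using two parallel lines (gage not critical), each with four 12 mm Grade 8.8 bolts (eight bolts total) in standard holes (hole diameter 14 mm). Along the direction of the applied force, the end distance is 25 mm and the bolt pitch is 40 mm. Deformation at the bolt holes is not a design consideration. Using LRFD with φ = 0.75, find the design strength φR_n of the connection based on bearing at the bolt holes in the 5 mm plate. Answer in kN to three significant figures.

Per bolt r_n = 1.5 l_c t F_u ≤ 3.0 d t F_u; upper limit = 3.0 × 12 × 5 × 470 / 1000 = 84.6 kN.
Edge bolt: l_c = 25 − 14/2 = 18 mm → 1.5 × 18 × 5 × 470 / 1000 = 63.45 → r_n = 63.45 kN.
Interior bolts: l_c = 40 − 14 = 26 mm → 1.5 × 26 × 5 × 470 / 1000 = 91.65 → r_n = 84.6 kN.
R_n = 2 × 63.45 + 6 × 84.6 = 634.5 kN.
Design strength φR_n = 0.75 × 634.5 = 476 kN.

476 kN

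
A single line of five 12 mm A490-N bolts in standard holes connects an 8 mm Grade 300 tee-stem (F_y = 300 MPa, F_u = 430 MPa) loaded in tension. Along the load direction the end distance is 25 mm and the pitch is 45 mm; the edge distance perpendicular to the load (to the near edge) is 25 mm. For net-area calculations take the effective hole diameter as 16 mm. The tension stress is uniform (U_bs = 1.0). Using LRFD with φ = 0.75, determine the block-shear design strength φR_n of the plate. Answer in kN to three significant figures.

250 kN

Shear plane L_v = 25 + 4·45 = 205 mm; A_gv = 205 × 8 = 1640 mm².
A_nv = (205 − 4.5·16) × 8 = 1064 mm².
A_nt = (25 − 0.5·16) × 8 = 136 mm².
0.6 F_u A_nv = 274.5 kN; 0.6 F_y A_gv = 295.2 kN → shear rupture governs the shear term.
R_n = 274.5 + 1.0 × 430 × 136 / 1000 = 333 kN.
Design strength φR_n = 0.75 × 333 = 250 kN.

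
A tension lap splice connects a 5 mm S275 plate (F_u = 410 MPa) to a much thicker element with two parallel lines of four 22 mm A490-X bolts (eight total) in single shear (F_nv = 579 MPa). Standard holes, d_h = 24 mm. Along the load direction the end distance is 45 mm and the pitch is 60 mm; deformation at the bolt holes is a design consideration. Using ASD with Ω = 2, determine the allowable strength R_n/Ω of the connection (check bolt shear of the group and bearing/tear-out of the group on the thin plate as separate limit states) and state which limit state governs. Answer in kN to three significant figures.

Bolt shear: A_b = π·22²/4 = 380.1 mm²; R_n = 579 × 380.1 × 8 × 1 / 1000 = 1761 kN → 1761 / 2 = 880 kN.
Bearing (1.2 l_c t F_u ≤ 2.4 d t F_u): upper limit = 2.4·22·5·410 / 1000 = 108.2 kN.
  Edge l_c = 45 − 24/2 = 33 → r_n = 81.18 kN; interior l_c = 60 − 24 = 36 → r_n = 88.56 kN.
  R_n,bearing = 2·81.18 + 6·88.56 = 693.7 kN → 693.7 / 2 = 347 kN.
Bearing governs: 347 kN.

347 kN (bearing governs)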